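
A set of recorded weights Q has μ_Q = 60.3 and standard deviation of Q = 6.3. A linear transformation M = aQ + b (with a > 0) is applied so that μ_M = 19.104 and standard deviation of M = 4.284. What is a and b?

standard deviation of M = a·standard deviation of Q (a > 0), so a = 4.284/6.3 = 0.68.
μ_M = a·μ_Q + b, so b = 19.104 − 0.68·60.3 = -21.9.

a = 0.68, b = -21.9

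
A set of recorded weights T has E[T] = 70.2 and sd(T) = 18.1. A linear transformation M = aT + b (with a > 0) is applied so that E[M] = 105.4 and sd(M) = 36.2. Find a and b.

a = 2, b = -35

sd(M) = a·sd(T) (a > 0), so a = 36.2/18.1 = 2.
E[M] = a·E[T] + b, so b = 105.4 − 2·70.2 = -35.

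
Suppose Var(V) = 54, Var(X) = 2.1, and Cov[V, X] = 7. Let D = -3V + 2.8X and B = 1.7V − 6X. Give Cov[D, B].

By bilinearity, Cov[D, B] = ac·Var(V) + bd·Var(X) + (ad+bc)·Cov[V, X], with a=-3, b=2.8, c=1.7, d=-6.
ac·Var(V) = (-3)·1.7·54 = -275.4
bd·Var(X) = 2.8·(-6)·2.1 = -35.28
(ad+bc)·Cov[V, X] = (22.76)·7 = 159.32
Cov[D, B] = -275.4 + (-35.28) + 159.32 = -151.36.

Cov[D, B] = -151.36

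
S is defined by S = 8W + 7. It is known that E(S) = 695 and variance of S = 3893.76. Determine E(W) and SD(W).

From S = 8W + 7: E(S) = a·E(W) + b, so E(W) = (E(S) − b)/a = (695 − 7)/8 = 86.
SD(S) = √3893.76 = 62.4.
SD(S) = |a|·SD(W), so SD(W) = 62.4/|8| = 7.8.

E(W) = 86, SD(W) = 7.8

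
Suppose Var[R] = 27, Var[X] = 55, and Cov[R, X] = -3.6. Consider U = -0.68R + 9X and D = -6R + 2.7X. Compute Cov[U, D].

Cov[U, D] = 1647.6696

By bilinearity, Cov[U, D] = ac·Var[R] + bd·Var[X] + (ad+bc)·Cov[R, X], with a=-0.68, b=9, c=-6, d=2.7.
ac·Var[R] = (-0.68)·(-6)·27 = 110.16
bd·Var[X] = 9·2.7·55 = 1336.5
(ad+bc)·Cov[R, X] = (-55.836)·(-3.6) = 201.0096
Cov[U, D] = 110.16 + 1336.5 + 201.0096 = 1647.6696.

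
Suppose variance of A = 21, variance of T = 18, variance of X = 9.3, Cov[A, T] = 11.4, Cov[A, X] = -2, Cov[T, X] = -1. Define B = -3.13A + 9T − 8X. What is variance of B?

variance of B = 1660.4989

variance of B = a²·variance of A + b²·variance of T + c²·variance of X + 2ab·Cov[A, T] + 2ac·Cov[A, X] + 2bc·Cov[T, X], with a = -3.13, b = 9, c = -8.
= 205.7349 + 1458 + 595.2 + (-642.276) + (-100.16) + 144
= 1660.4989.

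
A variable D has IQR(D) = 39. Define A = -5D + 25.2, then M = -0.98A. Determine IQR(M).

IQR(M) = 191.1

IQR(A) = |-5|·39 = 195.
IQR(M) = |-0.98|·195 = 191.1.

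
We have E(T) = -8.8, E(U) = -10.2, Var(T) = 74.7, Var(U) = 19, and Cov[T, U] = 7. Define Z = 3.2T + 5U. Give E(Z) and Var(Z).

E(Z) = -79.16, Var(Z) = 1463.928

E(Z) = 3.2·E(T) + 5·E(U) = 3.2·(-8.8) + 5·(-10.2) = -79.16.
Var(Z) = a²·Var(T) + b²·Var(U) + 2ab·Cov[T, U] with a = 3.2, b = 5.
= 3.2²·74.7 + 5²·19 + 2·3.2·5·7
= 764.928 + 475 + 224 = 1463.928.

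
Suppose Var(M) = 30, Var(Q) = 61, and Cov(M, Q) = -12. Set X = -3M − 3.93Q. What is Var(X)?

Var(X) = a²·Var(M) + b²·Var(Q) + 2ab·Cov(M, Q) with a = -3, b = -3.93.
= (-3)²·30 + (-3.93)²·61 + 2·(-3)·(-3.93)·(-12)
= 270 + 942.1389 + (-282.96) = 929.1789.

Var(X) = 929.1789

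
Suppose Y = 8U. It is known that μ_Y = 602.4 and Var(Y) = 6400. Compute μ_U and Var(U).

From Y = 8U: μ_Y = a·μ_U + b, so μ_U = (μ_Y − b)/a = (602.4 − 0)/8 = 75.3.
Var(Y) = a²·Var(U), so Var(U) = 6400/8² = 100.

μ_U = 75.3, Var(U) = 100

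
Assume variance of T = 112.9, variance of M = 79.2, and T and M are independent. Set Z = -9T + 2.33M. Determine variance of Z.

variance of Z = a²·variance of T + b²·variance of M + 2ab·Cov(T, M) with a = -9, b = 2.33.
Independence gives Cov(T, M) = 0.
= (-9)²·112.9 + 2.33²·79.2 + 2·(-9)·2.33·0
= 9144.9 + 429.96888 + 0 = 9574.86888.

variance of Z = 9574.86888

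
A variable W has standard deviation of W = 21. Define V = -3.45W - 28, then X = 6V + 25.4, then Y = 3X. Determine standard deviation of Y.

standard deviation of Y = 1304.1

standard deviation of V = |-3.45|·21 = 72.45.
standard deviation of X = |6|·72.45 = 434.7.
standard deviation of Y = |3|·434.7 = 1304.1.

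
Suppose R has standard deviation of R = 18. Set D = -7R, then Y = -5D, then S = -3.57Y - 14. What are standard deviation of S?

standard deviation of S = 2249.1

standard deviation of D = |-7|·18 = 126.
standard deviation of Y = |-5|·126 = 630.
standard deviation of S = |-3.57|·630 = 2249.1.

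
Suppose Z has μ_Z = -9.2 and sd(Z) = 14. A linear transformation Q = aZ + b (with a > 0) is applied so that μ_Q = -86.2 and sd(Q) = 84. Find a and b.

a = 6, b = -31

sd(Q) = a·sd(Z) (a > 0), so a = 84/14 = 6.
μ_Q = a·μ_Z + b, so b = -86.2 − 6·(-9.2) = -31.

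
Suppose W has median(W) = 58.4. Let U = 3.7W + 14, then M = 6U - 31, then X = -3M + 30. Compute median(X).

median(X) = -4018.44

median(U) = 3.7·58.4 + 14 = 230.08.
median(M) = 6·230.08 + (-31) = 1349.48.
median(X) = (-3)·1349.48 + 30 = -4018.44.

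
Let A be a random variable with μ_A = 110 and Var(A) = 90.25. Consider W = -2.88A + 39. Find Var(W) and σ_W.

Var(W) = 748.5696, σ_W = 27.36

W = -2.88A + 39 is linear with a = -2.88, b = 39.
Var(W) = a²·Var(A) = (-2.88)²·90.25 = 748.5696 (the additive constant 39 does not affect variance).
σ_A = √90.25 = 9.5.
σ_W = |a|·σ_A = |-2.88|·9.5 = 27.36.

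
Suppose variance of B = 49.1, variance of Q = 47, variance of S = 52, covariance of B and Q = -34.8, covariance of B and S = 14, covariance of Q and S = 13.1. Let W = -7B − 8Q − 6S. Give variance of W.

variance of W = 5821.9

variance of W = a²·variance of B + b²·variance of Q + c²·variance of S + 2ab·covariance of B and Q + 2ac·covariance of B and S + 2bc·covariance of Q and S, with a = -7, b = -8, c = -6.
= 2405.9 + 3008 + 1872 + (-3897.6) + 1176 + 1257.6
= 5821.9.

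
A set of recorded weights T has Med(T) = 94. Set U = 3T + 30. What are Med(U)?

A linear map preserves order up to sign, so Med(U) = a·Med(T) + b = 3·94 + 30 = 312.

Med(U) = 312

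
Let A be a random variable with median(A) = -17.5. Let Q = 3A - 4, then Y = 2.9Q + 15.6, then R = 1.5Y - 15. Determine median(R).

median(Q) = 3·(-17.5) + (-4) = -56.5.
median(Y) = 2.9·(-56.5) + 15.6 = -148.25.
median(R) = 1.5·(-148.25) + (-15) = -237.375.

median(R) = -237.375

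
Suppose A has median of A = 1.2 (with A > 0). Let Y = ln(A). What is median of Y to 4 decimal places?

median of Y = 0.1823

ln(A) is monotone on this domain, so median of Y = ln(1.2) ≈ 0.1823.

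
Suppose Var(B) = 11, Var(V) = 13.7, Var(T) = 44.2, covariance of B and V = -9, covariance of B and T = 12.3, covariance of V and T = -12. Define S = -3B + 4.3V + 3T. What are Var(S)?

Var(S) = 451.313

Var(S) = a²·Var(B) + b²·Var(V) + c²·Var(T) + 2ab·covariance of B and V + 2ac·covariance of B and T + 2bc·covariance of V and T, with a = -3, b = 4.3, c = 3.
= 99 + 253.313 + 397.8 + 232.2 + (-221.4) + (-309.6)
= 451.313.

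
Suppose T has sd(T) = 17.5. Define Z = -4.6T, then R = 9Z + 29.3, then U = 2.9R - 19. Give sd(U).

sd(U) = 2101.05

sd(Z) = |-4.6|·17.5 = 80.5.
sd(R) = |9|·80.5 = 724.5.
sd(U) = |2.9|·724.5 = 2101.05.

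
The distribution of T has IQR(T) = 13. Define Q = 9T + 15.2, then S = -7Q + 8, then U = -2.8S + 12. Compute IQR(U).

IQR(U) = 2293.2

IQR(Q) = |9|·13 = 117.
IQR(S) = |-7|·117 = 819.
IQR(U) = |-2.8|·819 = 2293.2.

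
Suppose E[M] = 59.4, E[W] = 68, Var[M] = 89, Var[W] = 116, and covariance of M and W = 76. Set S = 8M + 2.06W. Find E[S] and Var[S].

E[S] = 8·E[M] + 2.06·E[W] = 8·59.4 + 2.06·68 = 615.28.
Var[S] = a²·Var[M] + b²·Var[W] + 2ab·covariance of M and W with a = 8, b = 2.06.
= 8²·89 + 2.06²·116 + 2·8·2.06·76
= 5696 + 492.2576 + 2504.96 = 8693.2176.

E[S] = 615.28, Var[S] = 8693.2176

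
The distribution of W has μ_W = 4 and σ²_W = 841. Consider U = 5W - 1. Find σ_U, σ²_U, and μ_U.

σ_U = 145, σ²_U = 21025, μ_U = 19

U = 5W - 1 is linear with a = 5, b = -1.
σ_W = √841 = 29.
σ_U = |a|·σ_W = |5|·29 = 145.
σ²_U = a²·σ²_W = 5²·841 = 21025 (the additive constant -1 does not affect variance).
μ_U = a·μ_W + b = 5·4 + (-1) = 19.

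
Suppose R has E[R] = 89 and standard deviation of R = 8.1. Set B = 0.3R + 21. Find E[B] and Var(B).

E[B] = 47.7, Var(B) = 5.9049

B = 0.3R + 21 is linear with a = 0.3, b = 21.
E[B] = a·E[R] + b = 0.3·89 + 21 = 47.7.
Var(R) = 8.1² = 65.61.
Var(B) = a²·Var(R) = 0.3²·65.61 = 5.9049 (the additive constant 21 does not affect variance).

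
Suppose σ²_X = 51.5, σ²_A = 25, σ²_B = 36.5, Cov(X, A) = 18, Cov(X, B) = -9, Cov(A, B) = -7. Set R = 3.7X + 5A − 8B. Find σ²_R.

σ²_R = 5424.835

σ²_R = a²·σ²_X + b²·σ²_A + c²·σ²_B + 2ab·Cov(X, A) + 2ac·Cov(X, B) + 2bc·Cov(A, B), with a = 3.7, b = 5, c = -8.
= 705.035 + 625 + 2336 + 666 + 532.8 + 560
= 5424.835.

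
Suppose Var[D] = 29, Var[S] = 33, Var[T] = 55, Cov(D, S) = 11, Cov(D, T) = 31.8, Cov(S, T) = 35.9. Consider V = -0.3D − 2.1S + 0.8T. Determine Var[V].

Var[V] = 61.312

Var[V] = a²·Var[D] + b²·Var[S] + c²·Var[T] + 2ab·Cov(D, S) + 2ac·Cov(D, T) + 2bc·Cov(S, T), with a = -0.3, b = -2.1, c = 0.8.
= 2.61 + 145.53 + 35.2 + 13.86 + (-15.264) + (-120.624)
= 61.312.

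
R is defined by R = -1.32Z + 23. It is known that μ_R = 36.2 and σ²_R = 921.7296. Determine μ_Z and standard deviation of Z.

μ_Z = -10, standard deviation of Z = 23

From R = -1.32Z + 23: μ_R = a·μ_Z + b, so μ_Z = (μ_R − b)/a = (36.2 − 23)/(-1.32) = -10.
standard deviation of R = √921.7296 = 30.36.
standard deviation of R = |a|·standard deviation of Z, so standard deviation of Z = 30.36/|-1.32| = 23.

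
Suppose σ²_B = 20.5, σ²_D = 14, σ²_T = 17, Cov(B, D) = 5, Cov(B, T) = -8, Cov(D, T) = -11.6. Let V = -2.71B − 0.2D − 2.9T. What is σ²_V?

σ²_V = 160.30405

σ²_V = a²·σ²_B + b²·σ²_D + c²·σ²_T + 2ab·Cov(B, D) + 2ac·Cov(B, T) + 2bc·Cov(D, T), with a = -2.71, b = -0.2, c = -2.9.
= 150.55405 + 0.56 + 142.97 + 5.42 + (-125.744) + (-13.456)
= 160.30405.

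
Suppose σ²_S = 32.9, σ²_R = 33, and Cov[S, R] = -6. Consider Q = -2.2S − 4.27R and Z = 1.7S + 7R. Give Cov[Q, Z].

By bilinearity, Cov[Q, Z] = ac·σ²_S + bd·σ²_R + (ad+bc)·Cov[S, R], with a=-2.2, b=-4.27, c=1.7, d=7.
ac·σ²_S = (-2.2)·1.7·32.9 = -123.046
bd·σ²_R = (-4.27)·7·33 = -986.37
(ad+bc)·Cov[S, R] = (-22.659)·(-6) = 135.954
Cov[Q, Z] = -123.046 + (-986.37) + 135.954 = -973.462.

Cov[Q, Z] = -973.462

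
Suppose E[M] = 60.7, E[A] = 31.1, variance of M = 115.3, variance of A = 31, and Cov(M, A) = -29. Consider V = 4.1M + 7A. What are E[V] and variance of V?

E[V] = 466.57, variance of V = 1792.593

E[V] = 4.1·E[M] + 7·E[A] = 4.1·60.7 + 7·31.1 = 466.57.
variance of V = a²·variance of M + b²·variance of A + 2ab·Cov(M, A) with a = 4.1, b = 7.
= 4.1²·115.3 + 7²·31 + 2·4.1·7·(-29)
= 1938.193 + 1519 + (-1664.6) = 1792.593.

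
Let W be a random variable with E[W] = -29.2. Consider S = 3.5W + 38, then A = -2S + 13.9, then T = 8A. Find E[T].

E[T] = 1138.4

E[S] = 3.5·(-29.2) + 38 = -64.2.
E[A] = (-2)·(-64.2) + 13.9 = 142.3.
E[T] = 8·142.3 = 1138.4.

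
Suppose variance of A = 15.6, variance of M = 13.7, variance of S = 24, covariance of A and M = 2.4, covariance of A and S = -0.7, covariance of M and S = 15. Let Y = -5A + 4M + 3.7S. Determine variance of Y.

variance of Y = 1311.66

variance of Y = a²·variance of A + b²·variance of M + c²·variance of S + 2ab·covariance of A and M + 2ac·covariance of A and S + 2bc·covariance of M and S, with a = -5, b = 4, c = 3.7.
= 390 + 219.2 + 328.56 + (-96) + 25.9 + 444
= 1311.66.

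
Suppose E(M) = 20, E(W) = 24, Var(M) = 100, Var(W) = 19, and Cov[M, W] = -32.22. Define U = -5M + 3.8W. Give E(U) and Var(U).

E(U) = (-5)·E(M) + 3.8·E(W) = (-5)·20 + 3.8·24 = -8.8.
Var(U) = a²·Var(M) + b²·Var(W) + 2ab·Cov[M, W] with a = -5, b = 3.8.
= (-5)²·100 + 3.8²·19 + 2·(-5)·3.8·(-32.22)
= 2500 + 274.36 + 1224.36 = 3998.72.

E(U) = -8.8, Var(U) = 3998.72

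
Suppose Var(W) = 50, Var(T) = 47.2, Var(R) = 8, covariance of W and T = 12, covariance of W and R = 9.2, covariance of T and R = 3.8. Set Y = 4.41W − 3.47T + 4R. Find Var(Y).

Var(Y) = a²·Var(W) + b²·Var(T) + c²·Var(R) + 2ab·covariance of W and T + 2ac·covariance of W and R + 2bc·covariance of T and R, with a = 4.41, b = -3.47, c = 4.
= 972.405 + 568.33048 + 128 + (-367.2648) + 324.576 + (-105.488)
= 1520.55868.

Var(Y) = 1520.55868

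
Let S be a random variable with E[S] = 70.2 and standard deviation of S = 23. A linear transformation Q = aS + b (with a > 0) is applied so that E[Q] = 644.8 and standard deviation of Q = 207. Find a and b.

standard deviation of Q = a·standard deviation of S (a > 0), so a = 207/23 = 9.
E[Q] = a·E[S] + b, so b = 644.8 − 9·70.2 = 13.

a = 9, b = 13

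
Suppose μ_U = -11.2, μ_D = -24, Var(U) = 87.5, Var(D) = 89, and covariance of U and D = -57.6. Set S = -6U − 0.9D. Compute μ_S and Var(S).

μ_S = (-6)·μ_U + (-0.9)·μ_D = (-6)·(-11.2) + (-0.9)·(-24) = 88.8.
Var(S) = a²·Var(U) + b²·Var(D) + 2ab·covariance of U and D with a = -6, b = -0.9.
= (-6)²·87.5 + (-0.9)²·89 + 2·(-6)·(-0.9)·(-57.6)
= 3150 + 72.09 + (-622.08) = 2600.01.

μ_S = 88.8, Var(S) = 2600.01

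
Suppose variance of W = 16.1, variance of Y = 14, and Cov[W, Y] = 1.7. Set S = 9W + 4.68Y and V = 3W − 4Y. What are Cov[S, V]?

By bilinearity, Cov[S, V] = ac·variance of W + bd·variance of Y + (ad+bc)·Cov[W, Y], with a=9, b=4.68, c=3, d=-4.
ac·variance of W = 9·3·16.1 = 434.7
bd·variance of Y = 4.68·(-4)·14 = -262.08
(ad+bc)·Cov[W, Y] = (-21.96)·1.7 = -37.332
Cov[S, V] = 434.7 + (-262.08) + (-37.332) = 135.288.

Cov[S, V] = 135.288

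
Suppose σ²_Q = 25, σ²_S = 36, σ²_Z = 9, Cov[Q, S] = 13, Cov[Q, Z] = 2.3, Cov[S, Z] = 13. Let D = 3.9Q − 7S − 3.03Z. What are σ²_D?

σ²_D = 2014.1799

σ²_D = a²·σ²_Q + b²·σ²_S + c²·σ²_Z + 2ab·Cov[Q, S] + 2ac·Cov[Q, Z] + 2bc·Cov[S, Z], with a = 3.9, b = -7, c = -3.03.
= 380.25 + 1764 + 82.6281 + (-709.8) + (-54.3582) + 551.46
= 2014.1799.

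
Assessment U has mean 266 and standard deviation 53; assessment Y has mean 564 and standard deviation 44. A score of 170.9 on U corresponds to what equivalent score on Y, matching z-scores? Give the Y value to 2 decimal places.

Y = 485.05

z = (170.9 − 266)/53 ≈ -1.7943.
Y = 564 + z·44 = 564 + (170.9 − 266)·44/53 ≈ 485.05.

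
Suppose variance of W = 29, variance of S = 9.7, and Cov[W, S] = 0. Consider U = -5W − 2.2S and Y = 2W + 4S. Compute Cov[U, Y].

By bilinearity, Cov[U, Y] = ac·variance of W + bd·variance of S + (ad+bc)·Cov[W, S], with a=-5, b=-2.2, c=2, d=4.
ac·variance of W = (-5)·2·29 = -290
bd·variance of S = (-2.2)·4·9.7 = -85.36
(ad+bc)·Cov[W, S] = (-24.4)·0 = 0
Cov[U, Y] = -290 + (-85.36) + 0 = -375.36.

Cov[U, Y] = -375.36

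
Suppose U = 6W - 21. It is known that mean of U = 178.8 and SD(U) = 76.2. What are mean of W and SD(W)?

mean of W = 33.3, SD(W) = 12.7

From U = 6W - 21: mean of U = a·mean of W + b, so mean of W = (mean of U − b)/a = (178.8 − (-21))/6 = 33.3.
SD(U) = |a|·SD(W), so SD(W) = 76.2/|6| = 12.7.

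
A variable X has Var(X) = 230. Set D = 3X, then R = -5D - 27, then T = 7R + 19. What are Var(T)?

Var(D) = 3²·230 = 2070.
Var(R) = (-5)²·2070 = 51750.
Var(T) = 7²·51750 = 2535750.

Var(T) = 2535750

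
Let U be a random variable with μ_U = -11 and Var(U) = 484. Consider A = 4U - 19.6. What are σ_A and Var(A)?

σ_A = 88, Var(A) = 7744

A = 4U - 19.6 is linear with a = 4, b = -19.6.
σ_U = √484 = 22.
σ_A = |a|·σ_U = |4|·22 = 88.
Var(A) = a²·Var(U) = 4²·484 = 7744 (the additive constant -19.6 does not affect variance).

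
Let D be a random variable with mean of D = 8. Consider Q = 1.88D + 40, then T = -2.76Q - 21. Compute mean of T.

mean of T = -172.9104

mean of Q = 1.88·8 + 40 = 55.04.
mean of T = (-2.76)·55.04 + (-21) = -172.9104.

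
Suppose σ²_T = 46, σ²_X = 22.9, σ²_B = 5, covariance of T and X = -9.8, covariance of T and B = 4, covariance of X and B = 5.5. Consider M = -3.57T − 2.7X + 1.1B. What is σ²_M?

σ²_M = 506.246

σ²_M = a²·σ²_T + b²·σ²_X + c²·σ²_B + 2ab·covariance of T and X + 2ac·covariance of T and B + 2bc·covariance of X and B, with a = -3.57, b = -2.7, c = 1.1.
= 586.2654 + 166.941 + 6.05 + (-188.9244) + (-31.416) + (-32.67)
= 506.246.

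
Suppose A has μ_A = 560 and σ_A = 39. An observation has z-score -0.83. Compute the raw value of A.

A = 527.63

A = μ_A + z·σ_A = 560 + (-0.83)·39 = 527.63.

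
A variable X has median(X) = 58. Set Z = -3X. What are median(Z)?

median(Z) = -174

A linear map preserves order up to sign, so median(Z) = a·median(X) + b = (-3)·58 = -174.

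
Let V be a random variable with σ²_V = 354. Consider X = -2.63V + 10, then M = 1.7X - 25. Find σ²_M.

σ²_M = 7076.403714

σ²_X = (-2.63)²·354 = 2448.5826.
σ²_M = 1.7²·2448.5826 = 7076.403714.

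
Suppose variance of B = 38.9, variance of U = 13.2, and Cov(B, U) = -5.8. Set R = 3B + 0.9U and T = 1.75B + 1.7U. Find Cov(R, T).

Cov(R, T) = 185.706

By bilinearity, Cov(R, T) = ac·variance of B + bd·variance of U + (ad+bc)·Cov(B, U), with a=3, b=0.9, c=1.75, d=1.7.
ac·variance of B = 3·1.75·38.9 = 204.225
bd·variance of U = 0.9·1.7·13.2 = 20.196
(ad+bc)·Cov(B, U) = (6.675)·(-5.8) = -38.715
Cov(R, T) = 204.225 + 20.196 + (-38.715) = 185.706.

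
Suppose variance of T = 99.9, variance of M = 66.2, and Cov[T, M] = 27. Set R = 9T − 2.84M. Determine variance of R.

variance of R = 7245.60272

variance of R = a²·variance of T + b²·variance of M + 2ab·Cov[T, M] with a = 9, b = -2.84.
= 9²·99.9 + (-2.84)²·66.2 + 2·9·(-2.84)·27
= 8091.9 + 533.94272 + (-1380.24) = 7245.60272.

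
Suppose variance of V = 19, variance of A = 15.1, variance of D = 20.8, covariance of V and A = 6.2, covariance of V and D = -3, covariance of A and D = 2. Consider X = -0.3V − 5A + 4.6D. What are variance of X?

variance of X = 754.218

variance of X = a²·variance of V + b²·variance of A + c²·variance of D + 2ab·covariance of V and A + 2ac·covariance of V and D + 2bc·covariance of A and D, with a = -0.3, b = -5, c = 4.6.
= 1.71 + 377.5 + 440.128 + 18.6 + 8.28 + (-92)
= 754.218.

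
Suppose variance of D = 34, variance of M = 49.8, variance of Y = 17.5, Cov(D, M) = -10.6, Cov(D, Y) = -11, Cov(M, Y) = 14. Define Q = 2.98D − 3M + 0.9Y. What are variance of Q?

variance of Q = 819.2326

variance of Q = a²·variance of D + b²·variance of M + c²·variance of Y + 2ab·Cov(D, M) + 2ac·Cov(D, Y) + 2bc·Cov(M, Y), with a = 2.98, b = -3, c = 0.9.
= 301.9336 + 448.2 + 14.175 + 189.528 + (-59.004) + (-75.6)
= 819.2326.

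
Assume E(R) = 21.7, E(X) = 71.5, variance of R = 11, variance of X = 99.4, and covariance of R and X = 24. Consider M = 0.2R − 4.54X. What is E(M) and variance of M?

E(M) = 0.2·E(R) + (-4.54)·E(X) = 0.2·21.7 + (-4.54)·71.5 = -320.27.
variance of M = a²·variance of R + b²·variance of X + 2ab·covariance of R and X with a = 0.2, b = -4.54.
= 0.2²·11 + (-4.54)²·99.4 + 2·0.2·(-4.54)·24
= 0.44 + 2048.79304 + (-43.584) = 2005.64904.

E(M) = -320.27, variance of M = 2005.64904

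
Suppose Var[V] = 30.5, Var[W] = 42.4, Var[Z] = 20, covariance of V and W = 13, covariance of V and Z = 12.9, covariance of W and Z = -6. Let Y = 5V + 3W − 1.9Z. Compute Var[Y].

Var[Y] = 1429.6

Var[Y] = a²·Var[V] + b²·Var[W] + c²·Var[Z] + 2ab·covariance of V and W + 2ac·covariance of V and Z + 2bc·covariance of W and Z, with a = 5, b = 3, c = -1.9.
= 762.5 + 381.6 + 72.2 + 390 + (-245.1) + 68.4
= 1429.6.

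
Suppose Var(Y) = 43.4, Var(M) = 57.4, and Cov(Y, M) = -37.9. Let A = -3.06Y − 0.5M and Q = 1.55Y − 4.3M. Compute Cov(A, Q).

Cov(A, Q) = -551.7519

By bilinearity, Cov(A, Q) = ac·Var(Y) + bd·Var(M) + (ad+bc)·Cov(Y, M), with a=-3.06, b=-0.5, c=1.55, d=-4.3.
ac·Var(Y) = (-3.06)·1.55·43.4 = -205.8462
bd·Var(M) = (-0.5)·(-4.3)·57.4 = 123.41
(ad+bc)·Cov(Y, M) = (12.383)·(-37.9) = -469.3157
Cov(A, Q) = -205.8462 + 123.41 + (-469.3157) = -551.7519.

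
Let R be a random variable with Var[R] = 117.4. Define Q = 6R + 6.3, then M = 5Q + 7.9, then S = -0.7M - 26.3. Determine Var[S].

Var[Q] = 6²·117.4 = 4226.4.
Var[M] = 5²·4226.4 = 105660.
Var[S] = (-0.7)²·105660 = 51773.4.

Var[S] = 51773.4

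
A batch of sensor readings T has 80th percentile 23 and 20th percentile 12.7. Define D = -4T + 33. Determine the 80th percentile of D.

80th percentile of D = -17.8

Since a = -4 < 0 the transformation is decreasing, reversing order: the 80th percentile of D corresponds to the 20th percentile of T.
So P_{80}(D) = a·P_{20}(T) + b = (-4)·12.7 + 33 = -17.8.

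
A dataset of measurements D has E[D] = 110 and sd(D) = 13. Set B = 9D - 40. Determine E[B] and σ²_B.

B = 9D - 40 is linear with a = 9, b = -40.
E[B] = a·E[D] + b = 9·110 + (-40) = 950.
σ²_D = 13² = 169.
σ²_B = a²·σ²_D = 9²·169 = 13689 (the additive constant -40 does not affect variance).

E[B] = 950, σ²_B = 13689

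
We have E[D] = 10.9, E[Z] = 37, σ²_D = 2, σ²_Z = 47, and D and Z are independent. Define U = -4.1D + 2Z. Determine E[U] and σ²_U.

E[U] = 29.31, σ²_U = 221.62

E[U] = (-4.1)·E[D] + 2·E[Z] = (-4.1)·10.9 + 2·37 = 29.31.
σ²_U = a²·σ²_D + b²·σ²_Z + 2ab·Cov(D, Z) with a = -4.1, b = 2.
Independence gives Cov(D, Z) = 0.
= (-4.1)²·2 + 2²·47 + 2·(-4.1)·2·0
= 33.62 + 188 + 0 = 221.62.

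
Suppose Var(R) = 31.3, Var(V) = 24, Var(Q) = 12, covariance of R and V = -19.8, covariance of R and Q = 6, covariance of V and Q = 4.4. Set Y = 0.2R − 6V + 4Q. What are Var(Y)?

Var(Y) = 903.172

Var(Y) = a²·Var(R) + b²·Var(V) + c²·Var(Q) + 2ab·covariance of R and V + 2ac·covariance of R and Q + 2bc·covariance of V and Q, with a = 0.2, b = -6, c = 4.
= 1.252 + 864 + 192 + 47.52 + 9.6 + (-211.2)
= 903.172.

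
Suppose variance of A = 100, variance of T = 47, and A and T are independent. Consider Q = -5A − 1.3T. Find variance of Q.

variance of Q = a²·variance of A + b²·variance of T + 2ab·Cov[A, T] with a = -5, b = -1.3.
Independence gives Cov[A, T] = 0.
= (-5)²·100 + (-1.3)²·47 + 2·(-5)·(-1.3)·0
= 2500 + 79.43 + 0 = 2579.43.

variance of Q = 2579.43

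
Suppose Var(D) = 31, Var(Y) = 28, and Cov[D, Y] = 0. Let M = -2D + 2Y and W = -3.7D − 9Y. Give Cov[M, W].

By bilinearity, Cov[M, W] = ac·Var(D) + bd·Var(Y) + (ad+bc)·Cov[D, Y], with a=-2, b=2, c=-3.7, d=-9.
ac·Var(D) = (-2)·(-3.7)·31 = 229.4
bd·Var(Y) = 2·(-9)·28 = -504
(ad+bc)·Cov[D, Y] = (10.6)·0 = 0
Cov[M, W] = 229.4 + (-504) + 0 = -274.6.

Cov[M, W] = -274.6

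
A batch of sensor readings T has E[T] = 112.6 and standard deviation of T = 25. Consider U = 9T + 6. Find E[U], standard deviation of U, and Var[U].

U = 9T + 6 is linear with a = 9, b = 6.
E[U] = a·E[T] + b = 9·112.6 + 6 = 1019.4.
standard deviation of U = |a|·standard deviation of T = |9|·25 = 225.
Var[T] = 25² = 625.
Var[U] = a²·Var[T] = 9²·625 = 50625 (the additive constant 6 does not affect variance).

E[U] = 1019.4, standard deviation of U = 225, Var[U] = 50625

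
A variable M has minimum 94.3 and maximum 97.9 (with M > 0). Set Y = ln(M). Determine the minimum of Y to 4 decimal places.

ln(M) is increasing on this domain, so min(Y) comes from min(M) = 94.3: min(Y) = ln(94.3) ≈ 4.5465.

min(Y) = 4.5465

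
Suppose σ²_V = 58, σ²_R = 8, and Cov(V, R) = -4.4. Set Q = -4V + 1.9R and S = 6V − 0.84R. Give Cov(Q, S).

Cov(Q, S) = -1469.712

By bilinearity, Cov(Q, S) = ac·σ²_V + bd·σ²_R + (ad+bc)·Cov(V, R), with a=-4, b=1.9, c=6, d=-0.84.
ac·σ²_V = (-4)·6·58 = -1392
bd·σ²_R = 1.9·(-0.84)·8 = -12.768
(ad+bc)·Cov(V, R) = (14.76)·(-4.4) = -64.944
Cov(Q, S) = -1392 + (-12.768) + (-64.944) = -1469.712.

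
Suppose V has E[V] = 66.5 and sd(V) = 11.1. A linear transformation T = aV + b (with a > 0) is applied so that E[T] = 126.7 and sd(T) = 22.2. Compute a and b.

sd(T) = a·sd(V) (a > 0), so a = 22.2/11.1 = 2.
E[T] = a·E[V] + b, so b = 126.7 − 2·66.5 = -6.3.

a = 2, b = -6.3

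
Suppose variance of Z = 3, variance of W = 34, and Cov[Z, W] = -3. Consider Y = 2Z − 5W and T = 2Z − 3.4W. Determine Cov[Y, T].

Cov[Y, T] = 640.4

By bilinearity, Cov[Y, T] = ac·variance of Z + bd·variance of W + (ad+bc)·Cov[Z, W], with a=2, b=-5, c=2, d=-3.4.
ac·variance of Z = 2·2·3 = 12
bd·variance of W = (-5)·(-3.4)·34 = 578
(ad+bc)·Cov[Z, W] = (-16.8)·(-3) = 50.4
Cov[Y, T] = 12 + 578 + 50.4 = 640.4.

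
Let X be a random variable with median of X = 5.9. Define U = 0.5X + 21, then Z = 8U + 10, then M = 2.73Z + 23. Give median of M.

median of M = 573.368

median of U = 0.5·5.9 + 21 = 23.95.
median of Z = 8·23.95 + 10 = 201.6.
median of M = 2.73·201.6 + 23 = 573.368.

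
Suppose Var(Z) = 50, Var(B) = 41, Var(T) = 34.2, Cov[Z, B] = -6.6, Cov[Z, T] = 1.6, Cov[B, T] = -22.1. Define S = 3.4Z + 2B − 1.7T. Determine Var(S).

Var(S) = a²·Var(Z) + b²·Var(B) + c²·Var(T) + 2ab·Cov[Z, B] + 2ac·Cov[Z, T] + 2bc·Cov[B, T], with a = 3.4, b = 2, c = -1.7.
= 578 + 164 + 98.838 + (-89.76) + (-18.496) + 150.28
= 882.862.

Var(S) = 882.862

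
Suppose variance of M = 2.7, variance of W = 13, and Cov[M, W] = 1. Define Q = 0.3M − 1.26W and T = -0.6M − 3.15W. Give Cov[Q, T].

Cov[Q, T] = 50.922

By bilinearity, Cov[Q, T] = ac·variance of M + bd·variance of W + (ad+bc)·Cov[M, W], with a=0.3, b=-1.26, c=-0.6, d=-3.15.
ac·variance of M = 0.3·(-0.6)·2.7 = -0.486
bd·variance of W = (-1.26)·(-3.15)·13 = 51.597
(ad+bc)·Cov[M, W] = (-0.189)·1 = -0.189
Cov[Q, T] = -0.486 + 51.597 + (-0.189) = 50.922.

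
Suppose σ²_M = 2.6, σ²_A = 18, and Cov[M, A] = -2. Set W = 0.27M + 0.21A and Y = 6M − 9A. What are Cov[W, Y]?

By bilinearity, Cov[W, Y] = ac·σ²_M + bd·σ²_A + (ad+bc)·Cov[M, A], with a=0.27, b=0.21, c=6, d=-9.
ac·σ²_M = 0.27·6·2.6 = 4.212
bd·σ²_A = 0.21·(-9)·18 = -34.02
(ad+bc)·Cov[M, A] = (-1.17)·(-2) = 2.34
Cov[W, Y] = 4.212 + (-34.02) + 2.34 = -27.468.

Cov[W, Y] = -27.468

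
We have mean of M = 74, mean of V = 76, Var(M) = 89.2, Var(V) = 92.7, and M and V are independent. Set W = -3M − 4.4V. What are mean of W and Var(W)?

mean of W = (-3)·mean of M + (-4.4)·mean of V = (-3)·74 + (-4.4)·76 = -556.4.
Var(W) = a²·Var(M) + b²·Var(V) + 2ab·Cov[M, V] with a = -3, b = -4.4.
Independence gives Cov[M, V] = 0.
= (-3)²·89.2 + (-4.4)²·92.7 + 2·(-3)·(-4.4)·0
= 802.8 + 1794.672 + 0 = 2597.472.

mean of W = -556.4, Var(W) = 2597.472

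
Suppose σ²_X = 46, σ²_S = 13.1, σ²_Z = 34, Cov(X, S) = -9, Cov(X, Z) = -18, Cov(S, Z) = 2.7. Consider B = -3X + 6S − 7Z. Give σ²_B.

σ²_B = 1892.8

σ²_B = a²·σ²_X + b²·σ²_S + c²·σ²_Z + 2ab·Cov(X, S) + 2ac·Cov(X, Z) + 2bc·Cov(S, Z), with a = -3, b = 6, c = -7.
= 414 + 471.6 + 1666 + 324 + (-756) + (-226.8)
= 1892.8.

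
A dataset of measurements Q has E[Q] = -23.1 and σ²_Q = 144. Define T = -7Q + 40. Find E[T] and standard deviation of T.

E[T] = 201.7, standard deviation of T = 84

T = -7Q + 40 is linear with a = -7, b = 40.
E[T] = a·E[Q] + b = (-7)·(-23.1) + 40 = 201.7.
standard deviation of Q = √144 = 12.
standard deviation of T = |a|·standard deviation of Q = |-7|·12 = 84.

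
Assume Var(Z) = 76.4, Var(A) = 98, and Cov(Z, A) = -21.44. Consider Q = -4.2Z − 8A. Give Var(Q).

Var(Q) = 6178.928

Var(Q) = a²·Var(Z) + b²·Var(A) + 2ab·Cov(Z, A) with a = -4.2, b = -8.
= (-4.2)²·76.4 + (-8)²·98 + 2·(-4.2)·(-8)·(-21.44)
= 1347.696 + 6272 + (-1440.768) = 6178.928.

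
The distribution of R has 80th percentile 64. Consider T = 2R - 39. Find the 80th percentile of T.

80th percentile of T = 89

Since a = 2 > 0 the transformation is increasing, so the 80th percentile of T = a·(P_{80} of R) + b = 2·64 + (-39) = 89.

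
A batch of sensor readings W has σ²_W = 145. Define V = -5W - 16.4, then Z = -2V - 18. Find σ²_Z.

σ²_V = (-5)²·145 = 3625.
σ²_Z = (-2)²·3625 = 14500.

σ²_Z = 14500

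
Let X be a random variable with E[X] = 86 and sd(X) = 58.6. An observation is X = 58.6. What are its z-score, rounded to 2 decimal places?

z = -0.47

z = (X − E[X]) / sd(X) = (58.6 − 86) / 58.6 ≈ -0.47.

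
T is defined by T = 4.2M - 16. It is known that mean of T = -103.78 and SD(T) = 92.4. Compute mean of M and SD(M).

mean of M = -20.9, SD(M) = 22

From T = 4.2M - 16: mean of T = a·mean of M + b, so mean of M = (mean of T − b)/a = (-103.78 − (-16))/4.2 = -20.9.
SD(T) = |a|·SD(M), so SD(M) = 92.4/|4.2| = 22.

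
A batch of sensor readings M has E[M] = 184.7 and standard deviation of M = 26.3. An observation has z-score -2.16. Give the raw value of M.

M = 127.892

M = E[M] + z·standard deviation of M = 184.7 + (-2.16)·26.3 = 127.892.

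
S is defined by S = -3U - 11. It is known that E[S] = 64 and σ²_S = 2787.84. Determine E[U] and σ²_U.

From S = -3U - 11: E[S] = a·E[U] + b, so E[U] = (E[S] − b)/a = (64 − (-11))/(-3) = -25.
σ²_S = a²·σ²_U, so σ²_U = 2787.84/(-3)² = 309.76.

E[U] = -25, σ²_U = 309.76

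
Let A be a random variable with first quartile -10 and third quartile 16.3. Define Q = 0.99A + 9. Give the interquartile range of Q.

IQR(Q) = 26.037

IQR of A = Q3 − Q1 = 16.3 − (-10) = 26.3.
Under Q = aA + b, IQR(Q) = |a|·IQR(A) = |0.99|·26.3 = 26.037 (shifts cancel; spread scales by |a|).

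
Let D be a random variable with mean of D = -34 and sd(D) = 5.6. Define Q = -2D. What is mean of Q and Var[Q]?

Q = -2D is linear with a = -2, b = 0.
mean of Q = a·mean of D + b = (-2)·(-34) = 68.
Var[D] = 5.6² = 31.36.
Var[Q] = a²·Var[D] = (-2)²·31.36 = 125.44.

mean of Q = 68, Var[Q] = 125.44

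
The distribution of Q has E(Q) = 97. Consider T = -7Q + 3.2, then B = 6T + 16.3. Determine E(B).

E(B) = -4038.5

E(T) = (-7)·97 + 3.2 = -675.8.
E(B) = 6·(-675.8) + 16.3 = -4038.5.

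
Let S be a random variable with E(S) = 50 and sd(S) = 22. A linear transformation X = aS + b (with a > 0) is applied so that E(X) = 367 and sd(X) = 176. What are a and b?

sd(X) = a·sd(S) (a > 0), so a = 176/22 = 8.
E(X) = a·E(S) + b, so b = 367 − 8·50 = -33.

a = 8, b = -33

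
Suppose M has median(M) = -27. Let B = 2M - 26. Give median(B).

median(B) = -80

A linear map preserves order up to sign, so median(B) = a·median(M) + b = 2·(-27) + (-26) = -80.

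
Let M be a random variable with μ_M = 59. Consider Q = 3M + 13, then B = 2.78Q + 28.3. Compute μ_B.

μ_Q = 3·59 + 13 = 190.
μ_B = 2.78·190 + 28.3 = 556.5.

μ_B = 556.5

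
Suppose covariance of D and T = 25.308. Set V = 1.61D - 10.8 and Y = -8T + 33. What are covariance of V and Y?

covariance of V and Y = a·c·covariance of D and T = 1.61·(-8)·25.308 = -325.96704. Additive constants drop out.

covariance of V and Y = -325.96704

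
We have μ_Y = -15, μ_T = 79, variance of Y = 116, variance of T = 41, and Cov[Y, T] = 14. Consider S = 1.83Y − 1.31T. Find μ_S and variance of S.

μ_S = 1.83·μ_Y + (-1.31)·μ_T = 1.83·(-15) + (-1.31)·79 = -130.94.
variance of S = a²·variance of Y + b²·variance of T + 2ab·Cov[Y, T] with a = 1.83, b = -1.31.
= 1.83²·116 + (-1.31)²·41 + 2·1.83·(-1.31)·14
= 388.4724 + 70.3601 + (-67.1244) = 391.7081.

μ_S = -130.94, variance of S = 391.7081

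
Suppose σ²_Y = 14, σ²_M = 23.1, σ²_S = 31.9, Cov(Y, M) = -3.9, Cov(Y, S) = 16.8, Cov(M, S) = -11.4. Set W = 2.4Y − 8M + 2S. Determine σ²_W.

σ²_W = 2362.48

σ²_W = a²·σ²_Y + b²·σ²_M + c²·σ²_S + 2ab·Cov(Y, M) + 2ac·Cov(Y, S) + 2bc·Cov(M, S), with a = 2.4, b = -8, c = 2.
= 80.64 + 1478.4 + 127.6 + 149.76 + 161.28 + 364.8
= 2362.48.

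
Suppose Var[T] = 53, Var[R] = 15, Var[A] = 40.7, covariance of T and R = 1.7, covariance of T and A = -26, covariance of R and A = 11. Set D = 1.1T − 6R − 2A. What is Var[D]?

Var[D] = 1122.89

Var[D] = a²·Var[T] + b²·Var[R] + c²·Var[A] + 2ab·covariance of T and R + 2ac·covariance of T and A + 2bc·covariance of R and A, with a = 1.1, b = -6, c = -2.
= 64.13 + 540 + 162.8 + (-22.44) + 114.4 + 264
= 1122.89.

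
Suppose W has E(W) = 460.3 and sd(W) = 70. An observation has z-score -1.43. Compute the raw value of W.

W = 360.2

W = E(W) + z·sd(W) = 460.3 + (-1.43)·70 = 360.2.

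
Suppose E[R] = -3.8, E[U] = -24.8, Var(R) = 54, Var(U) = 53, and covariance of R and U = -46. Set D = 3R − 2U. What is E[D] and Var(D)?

E[D] = 38.2, Var(D) = 1250

E[D] = 3·E[R] + (-2)·E[U] = 3·(-3.8) + (-2)·(-24.8) = 38.2.
Var(D) = a²·Var(R) + b²·Var(U) + 2ab·covariance of R and U with a = 3, b = -2.
= 3²·54 + (-2)²·53 + 2·3·(-2)·(-46)
= 486 + 212 + 552 = 1250.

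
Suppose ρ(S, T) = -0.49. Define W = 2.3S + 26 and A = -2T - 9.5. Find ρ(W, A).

Linear rescalings preserve |correlation|; the slopes 2.3 and -2 have opposite signs, so the correlation flips sign: ρ(W, A) = −ρ(S, T) = 0.49.

ρ(W, A) = 0.49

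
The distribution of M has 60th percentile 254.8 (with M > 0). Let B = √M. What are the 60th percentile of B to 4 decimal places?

√M is increasing, so P_{60}(B) = g(P_{60}(M)) ≈ 15.9625.

60th percentile of B = 15.9625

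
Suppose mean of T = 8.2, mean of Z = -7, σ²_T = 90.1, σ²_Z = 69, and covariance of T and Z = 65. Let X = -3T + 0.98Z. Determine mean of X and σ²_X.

mean of X = (-3)·mean of T + 0.98·mean of Z = (-3)·8.2 + 0.98·(-7) = -31.46.
σ²_X = a²·σ²_T + b²·σ²_Z + 2ab·covariance of T and Z with a = -3, b = 0.98.
= (-3)²·90.1 + 0.98²·69 + 2·(-3)·0.98·65
= 810.9 + 66.2676 + (-382.2) = 494.9676.

mean of X = -31.46, σ²_X = 494.9676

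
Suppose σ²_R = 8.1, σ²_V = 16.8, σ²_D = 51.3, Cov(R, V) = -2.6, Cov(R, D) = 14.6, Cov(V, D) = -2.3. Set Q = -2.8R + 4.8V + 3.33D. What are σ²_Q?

σ²_Q = a²·σ²_R + b²·σ²_V + c²·σ²_D + 2ab·Cov(R, V) + 2ac·Cov(R, D) + 2bc·Cov(V, D), with a = -2.8, b = 4.8, c = 3.33.
= 63.504 + 387.072 + 568.86057 + 69.888 + (-272.2608) + (-73.5264)
= 743.53737.

σ²_Q = 743.53737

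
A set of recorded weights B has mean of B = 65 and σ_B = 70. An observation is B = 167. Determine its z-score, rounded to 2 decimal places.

z = 1.46

z = (B − mean of B) / σ_B = (167 − 65) / 70 ≈ 1.46.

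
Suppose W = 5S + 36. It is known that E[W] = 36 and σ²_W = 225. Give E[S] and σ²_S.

E[S] = 0, σ²_S = 9

From W = 5S + 36: E[W] = a·E[S] + b, so E[S] = (E[W] − b)/a = (36 − 36)/5 = 0.
σ²_W = a²·σ²_S, so σ²_S = 225/5² = 9.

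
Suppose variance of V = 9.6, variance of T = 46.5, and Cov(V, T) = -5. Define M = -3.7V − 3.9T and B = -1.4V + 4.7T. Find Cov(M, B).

By bilinearity, Cov(M, B) = ac·variance of V + bd·variance of T + (ad+bc)·Cov(V, T), with a=-3.7, b=-3.9, c=-1.4, d=4.7.
ac·variance of V = (-3.7)·(-1.4)·9.6 = 49.728
bd·variance of T = (-3.9)·4.7·46.5 = -852.345
(ad+bc)·Cov(V, T) = (-11.93)·(-5) = 59.65
Cov(M, B) = 49.728 + (-852.345) + 59.65 = -742.967.

Cov(M, B) = -742.967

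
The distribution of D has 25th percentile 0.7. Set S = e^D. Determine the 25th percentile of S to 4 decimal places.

25th percentile of S = 2.0138

e^D is increasing, so P_{25}(S) = g(P_{25}(D)) ≈ 2.0138.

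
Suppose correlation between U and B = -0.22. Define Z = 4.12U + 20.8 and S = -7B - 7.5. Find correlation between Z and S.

Linear rescalings preserve |correlation|; the slopes 4.12 and -7 have opposite signs, so the correlation flips sign: correlation between Z and S = −correlation between U and B = 0.22.

correlation between Z and S = 0.22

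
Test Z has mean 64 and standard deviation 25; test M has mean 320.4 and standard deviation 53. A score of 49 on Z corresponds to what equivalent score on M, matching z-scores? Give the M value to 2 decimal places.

M = 288.60

z = (49 − 64)/25 = -0.6.
M = 320.4 + z·53 = 320.4 + (49 − 64)·53/25 = 288.60.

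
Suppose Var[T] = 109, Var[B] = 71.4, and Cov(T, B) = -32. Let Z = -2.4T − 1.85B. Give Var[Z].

Var[Z] = 588.0465

Var[Z] = a²·Var[T] + b²·Var[B] + 2ab·Cov(T, B) with a = -2.4, b = -1.85.
= (-2.4)²·109 + (-1.85)²·71.4 + 2·(-2.4)·(-1.85)·(-32)
= 627.84 + 244.3665 + (-284.16) = 588.0465.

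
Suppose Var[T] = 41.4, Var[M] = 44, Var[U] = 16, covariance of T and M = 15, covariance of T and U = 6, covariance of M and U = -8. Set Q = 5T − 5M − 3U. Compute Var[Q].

Var[Q] = 1109

Var[Q] = a²·Var[T] + b²·Var[M] + c²·Var[U] + 2ab·covariance of T and M + 2ac·covariance of T and U + 2bc·covariance of M and U, with a = 5, b = -5, c = -3.
= 1035 + 1100 + 144 + (-750) + (-180) + (-240)
= 1109.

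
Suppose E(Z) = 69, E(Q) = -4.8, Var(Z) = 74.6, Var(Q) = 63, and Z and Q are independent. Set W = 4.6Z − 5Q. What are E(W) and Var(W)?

E(W) = 4.6·E(Z) + (-5)·E(Q) = 4.6·69 + (-5)·(-4.8) = 341.4.
Var(W) = a²·Var(Z) + b²·Var(Q) + 2ab·Cov[Z, Q] with a = 4.6, b = -5.
Independence gives Cov[Z, Q] = 0.
= 4.6²·74.6 + (-5)²·63 + 2·4.6·(-5)·0
= 1578.536 + 1575 + 0 = 3153.536.

E(W) = 341.4, Var(W) = 3153.536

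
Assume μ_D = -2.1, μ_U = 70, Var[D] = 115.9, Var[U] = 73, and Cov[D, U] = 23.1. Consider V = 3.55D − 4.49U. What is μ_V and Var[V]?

μ_V = -321.755, Var[V] = 2195.91215

μ_V = 3.55·μ_D + (-4.49)·μ_U = 3.55·(-2.1) + (-4.49)·70 = -321.755.
Var[V] = a²·Var[D] + b²·Var[U] + 2ab·Cov[D, U] with a = 3.55, b = -4.49.
= 3.55²·115.9 + (-4.49)²·73 + 2·3.55·(-4.49)·23.1
= 1460.62975 + 1471.6873 + (-736.4049) = 2195.91215.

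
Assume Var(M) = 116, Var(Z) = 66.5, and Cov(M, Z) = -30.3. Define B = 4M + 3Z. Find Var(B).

Var(B) = a²·Var(M) + b²·Var(Z) + 2ab·Cov(M, Z) with a = 4, b = 3.
= 4²·116 + 3²·66.5 + 2·4·3·(-30.3)
= 1856 + 598.5 + (-727.2) = 1727.3.

Var(B) = 1727.3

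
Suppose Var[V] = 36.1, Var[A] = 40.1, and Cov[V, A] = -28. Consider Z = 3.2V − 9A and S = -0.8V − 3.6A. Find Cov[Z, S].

Cov[Z, S] = 1327.784

By bilinearity, Cov[Z, S] = ac·Var[V] + bd·Var[A] + (ad+bc)·Cov[V, A], with a=3.2, b=-9, c=-0.8, d=-3.6.
ac·Var[V] = 3.2·(-0.8)·36.1 = -92.416
bd·Var[A] = (-9)·(-3.6)·40.1 = 1299.24
(ad+bc)·Cov[V, A] = (-4.32)·(-28) = 120.96
Cov[Z, S] = -92.416 + 1299.24 + 120.96 = 1327.784.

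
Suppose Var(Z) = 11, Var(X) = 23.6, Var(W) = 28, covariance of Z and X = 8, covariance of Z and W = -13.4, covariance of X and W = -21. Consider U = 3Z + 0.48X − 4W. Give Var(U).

Var(U) = a²·Var(Z) + b²·Var(X) + c²·Var(W) + 2ab·covariance of Z and X + 2ac·covariance of Z and W + 2bc·covariance of X and W, with a = 3, b = 0.48, c = -4.
= 99 + 5.43744 + 448 + 23.04 + 321.6 + 80.64
= 977.71744.

Var(U) = 977.71744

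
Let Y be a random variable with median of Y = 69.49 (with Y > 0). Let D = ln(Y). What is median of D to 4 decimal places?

median of D = 4.2412

ln(Y) is monotone on this domain, so median of D = ln(69.49) ≈ 4.2412.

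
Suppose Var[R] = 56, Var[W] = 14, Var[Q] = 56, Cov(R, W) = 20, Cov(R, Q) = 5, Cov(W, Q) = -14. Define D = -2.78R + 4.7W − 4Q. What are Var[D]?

Var[D] = a²·Var[R] + b²·Var[W] + c²·Var[Q] + 2ab·Cov(R, W) + 2ac·Cov(R, Q) + 2bc·Cov(W, Q), with a = -2.78, b = 4.7, c = -4.
= 432.7904 + 309.26 + 896 + (-522.64) + 111.2 + 526.4
= 1753.0104.

Var[D] = 1753.0104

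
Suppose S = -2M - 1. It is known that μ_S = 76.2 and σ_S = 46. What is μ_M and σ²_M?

From S = -2M - 1: μ_S = a·μ_M + b, so μ_M = (μ_S − b)/a = (76.2 − (-1))/(-2) = -38.6.
σ²_S = 46² = 2116.
σ²_S = a²·σ²_M, so σ²_M = 2116/(-2)² = 529.

μ_M = -38.6, σ²_M = 529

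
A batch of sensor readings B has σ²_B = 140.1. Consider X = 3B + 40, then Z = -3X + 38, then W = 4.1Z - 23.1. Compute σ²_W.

σ²_W = 190761.561

σ²_X = 3²·140.1 = 1260.9.
σ²_Z = (-3)²·1260.9 = 11348.1.
σ²_W = 4.1²·11348.1 = 190761.561.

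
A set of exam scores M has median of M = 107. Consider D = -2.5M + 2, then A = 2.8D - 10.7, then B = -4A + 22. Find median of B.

median of D = (-2.5)·107 + 2 = -265.5.
median of A = 2.8·(-265.5) + (-10.7) = -754.1.
median of B = (-4)·(-754.1) + 22 = 3038.4.

median of B = 3038.4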